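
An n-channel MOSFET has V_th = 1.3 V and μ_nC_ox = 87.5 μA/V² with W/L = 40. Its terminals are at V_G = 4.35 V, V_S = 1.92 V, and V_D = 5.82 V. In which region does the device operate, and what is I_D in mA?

V_GS = V_G − V_S = 4.35 − 1.92 = 2.43 V; V_DS = V_D − V_S = 5.82 − 1.92 = 3.9 V.
k_n = μ_nC_ox · (W/L) = 3.5 mA/V².
V_ov = V_GS − V_th = 2.43 − 1.3 = 1.13 V.
Since V_DS = 3.9 V ≥ V_ov = 1.13 V, the device is in saturation.
I_D = ½ k_n V_ov² = 0.5 × 3.5 × 1.13² = 2.23 mA.

Saturation; I_D = 2.23 mA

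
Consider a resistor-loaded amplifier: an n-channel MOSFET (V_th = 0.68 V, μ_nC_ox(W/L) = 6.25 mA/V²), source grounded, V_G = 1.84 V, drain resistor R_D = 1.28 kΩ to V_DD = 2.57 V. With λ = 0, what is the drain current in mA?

I_D = 1.79 mA

V_GS = V_G = 1.84 V, so V_ov = 1.84 − 0.68 = 1.16 V.
Assume saturation: I_D = ½ k_n V_ov² = 0.5 × 6.25 × 1.16² = 4.21 mA, giving V_DS = V_DD − I_D R_D = 2.57 − 4.21 × 1.28 = -2.81 V.
But -2.81 V < V_ov = 1.16 V, so the device is actually in triode.
In triode I_D = k_n[V_ov V_DS − ½ V_DS²] and I_D = (V_DD − V_DS)/R_D. Equating: 4 V_DS² − 10.28 V_DS + 2.57 = 0, giving V_DS = 0.281 V (the root below V_ov).
I_D = (2.57 − 0.281) / 1.28 = 1.79 mA.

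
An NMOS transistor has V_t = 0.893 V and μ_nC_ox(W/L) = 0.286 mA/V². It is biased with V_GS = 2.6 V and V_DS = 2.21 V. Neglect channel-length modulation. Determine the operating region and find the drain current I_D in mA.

Saturation; I_D = 0.417 mA

V_ov = V_GS − V_t = 2.6 − 0.893 = 1.71 V.
Since V_DS = 2.21 V ≥ V_ov = 1.71 V, the device is in saturation.
I_D = ½ k_n V_ov² = 0.5 × 0.286 × 1.71² = 0.417 mA.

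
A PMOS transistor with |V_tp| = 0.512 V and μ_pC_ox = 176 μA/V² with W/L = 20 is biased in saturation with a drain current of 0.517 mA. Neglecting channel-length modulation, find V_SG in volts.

k_p = μ_pC_ox · (W/L) = 3.52 mA/V².
In saturation I_D = ½ k_p (V_SG − |V_tp|)², so V_SG − |V_tp| = √(2 I_D / k_p) = √(2 × 0.517 / 3.52) = 0.542 V.
V_SG = 0.512 + 0.542 = 1.05 V.

V_SG = 1.05 V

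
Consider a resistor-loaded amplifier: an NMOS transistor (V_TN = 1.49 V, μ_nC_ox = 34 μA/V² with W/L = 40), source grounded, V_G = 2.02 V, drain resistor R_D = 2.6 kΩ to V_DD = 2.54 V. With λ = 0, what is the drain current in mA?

V_GS = V_G = 2.02 V, so V_ov = 2.02 − 1.49 = 0.53 V.
k_n = μ_nC_ox · (W/L) = 1.36 mA/V².
Assume saturation: I_D = ½ k_n V_ov² = 0.5 × 1.36 × 0.53² = 0.191 mA, giving V_DS = V_DD − I_D R_D = 2.54 − 0.191 × 2.6 = 2.04 V.
V_DS = 2.04 V ≥ V_ov = 0.53 V, confirming saturation.

I_D = 0.191 mA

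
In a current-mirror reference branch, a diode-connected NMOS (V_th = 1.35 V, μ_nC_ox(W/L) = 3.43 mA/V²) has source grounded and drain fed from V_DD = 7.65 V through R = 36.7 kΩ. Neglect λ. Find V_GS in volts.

With gate tied to drain, V_GS = V_DS ≥ V_GS − V_th, so the device is in saturation.
KCL at the drain: ½ k_n (V_GS − V_th)² = (V_DD − V_GS)/R.
Let x = V_GS − 1.35. Then 62.9 x² + x − 6.3 = 0, giving x = 0.309 V (positive root), so V_GS = 1.66 V.
I_D = (V_DD − V_GS)/R = (7.65 − 1.66) / 36.7 = 0.163 mA.

V_GS = 1.66 V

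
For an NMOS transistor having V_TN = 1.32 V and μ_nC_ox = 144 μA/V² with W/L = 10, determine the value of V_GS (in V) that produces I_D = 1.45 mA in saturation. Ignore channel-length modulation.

k_n = μ_nC_ox · (W/L) = 1.44 mA/V².
In saturation I_D = ½ k_n (V_GS − V_TN)², so V_GS − V_TN = √(2 I_D / k_n) = √(2 × 1.45 / 1.44) = 1.42 V.
V_GS = 1.32 + 1.42 = 2.74 V.

V_GS = 2.74 V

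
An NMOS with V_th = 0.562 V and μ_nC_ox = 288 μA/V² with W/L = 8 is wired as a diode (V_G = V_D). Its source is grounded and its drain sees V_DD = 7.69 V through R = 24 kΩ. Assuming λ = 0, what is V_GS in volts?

V_GS = 1.05 V

With gate tied to drain, V_GS = V_DS ≥ V_GS − V_th, so the device is in saturation.
k_n = μ_nC_ox · (W/L) = 2.304 mA/V².
KCL at the drain: ½ k_n (V_GS − V_th)² = (V_DD − V_GS)/R.
Let x = V_GS − 0.562. Then 27.6 x² + x − 7.128 = 0, giving x = 0.49 V (positive root), so V_GS = 1.05 V.
I_D = (V_DD − V_GS)/R = (7.69 − 1.05) / 24 = 0.277 mA.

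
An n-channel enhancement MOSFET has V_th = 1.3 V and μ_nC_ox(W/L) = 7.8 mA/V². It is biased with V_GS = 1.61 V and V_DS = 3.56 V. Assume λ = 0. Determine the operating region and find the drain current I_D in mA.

V_ov = V_GS − V_th = 1.61 − 1.3 = 0.31 V.
Since V_DS = 3.56 V ≥ V_ov = 0.31 V, the device is in saturation.
I_D = ½ k_n V_ov² = 0.5 × 7.8 × 0.31² = 0.375 mA.

Saturation; I_D = 0.375 mA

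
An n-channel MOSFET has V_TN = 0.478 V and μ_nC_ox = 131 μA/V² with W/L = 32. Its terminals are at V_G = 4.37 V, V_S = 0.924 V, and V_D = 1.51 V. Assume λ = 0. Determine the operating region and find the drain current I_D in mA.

V_GS = V_G − V_S = 4.37 − 0.924 = 3.45 V; V_DS = V_D − V_S = 1.51 − 0.924 = 0.586 V.
k_n = μ_nC_ox · (W/L) = 4.192 mA/V².
V_ov = V_GS − V_TN = 3.45 − 0.478 = 2.97 V.
Since V_DS = 0.586 V < V_ov = 2.97 V, the device is in the triode region.
I_D = k_n [V_ov · V_DS − ½ V_DS²] = 4.192 × [2.97 × 0.586 − 0.5 × 0.586²] = 6.57 mA.

Triode; I_D = 6.57 mA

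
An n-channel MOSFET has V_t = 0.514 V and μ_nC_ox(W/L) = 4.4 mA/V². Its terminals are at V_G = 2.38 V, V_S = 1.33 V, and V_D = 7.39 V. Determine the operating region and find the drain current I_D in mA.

V_GS = V_G − V_S = 2.38 − 1.33 = 1.05 V; V_DS = V_D − V_S = 7.39 − 1.33 = 6.06 V.
V_ov = V_GS − V_t = 1.05 − 0.514 = 0.536 V.
Since V_DS = 6.06 V ≥ V_ov = 0.536 V, the device is in saturation.
I_D = ½ k_n V_ov² = 0.5 × 4.4 × 0.536² = 0.632 mA.

Saturation; I_D = 0.632 mA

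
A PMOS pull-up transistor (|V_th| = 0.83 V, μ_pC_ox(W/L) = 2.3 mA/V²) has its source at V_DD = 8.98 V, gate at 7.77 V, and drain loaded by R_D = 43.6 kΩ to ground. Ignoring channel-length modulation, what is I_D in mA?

V_SG = V_DD − V_G = 8.98 − 7.77 = 1.21 V, so V_ov = 1.21 − 0.83 = 0.38 V.
Assume saturation: I_D = ½ k_p V_ov² = 0.5 × 2.3 × 0.38² = 0.166 mA, giving V_SD = V_DD − I_D R_D = 8.98 − 0.166 × 43.6 = 1.74 V.
V_SD = 1.74 V ≥ V_ov = 0.38 V, confirming saturation.

I_D = 0.166 mA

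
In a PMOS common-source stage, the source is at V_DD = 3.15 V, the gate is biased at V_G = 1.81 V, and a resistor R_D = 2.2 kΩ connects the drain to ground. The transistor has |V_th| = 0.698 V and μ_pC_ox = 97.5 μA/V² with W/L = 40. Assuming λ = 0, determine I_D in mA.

V_SG = V_DD − V_G = 3.15 − 1.81 = 1.34 V, so V_ov = 1.34 − 0.698 = 0.642 V.
k_p = μ_pC_ox · (W/L) = 3.9 mA/V².
Assume saturation: I_D = ½ k_p V_ov² = 0.5 × 3.9 × 0.642² = 0.804 mA, giving V_SD = V_DD − I_D R_D = 3.15 − 0.804 × 2.2 = 1.38 V.
V_SD = 1.38 V ≥ V_ov = 0.642 V, confirming saturation.

I_D = 0.804 mA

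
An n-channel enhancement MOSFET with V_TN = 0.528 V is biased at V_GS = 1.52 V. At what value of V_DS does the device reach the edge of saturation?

V_DS,sat = 0.992 V

The boundary between triode and saturation is V_DS = V_GS − V_TN = V_ov.
V_ov = 1.52 − 0.528 = 0.992 V.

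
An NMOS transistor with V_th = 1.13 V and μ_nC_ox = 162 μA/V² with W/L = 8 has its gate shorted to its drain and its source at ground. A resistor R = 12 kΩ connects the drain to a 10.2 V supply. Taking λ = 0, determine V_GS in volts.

V_GS = 2.15 V

With gate tied to drain, V_GS = V_DS ≥ V_GS − V_th, so the device is in saturation.
k_n = μ_nC_ox · (W/L) = 1.296 mA/V².
KCL at the drain: ½ k_n (V_GS − V_th)² = (V_DD − V_GS)/R.
Let x = V_GS − 1.13. Then 7.78 x² + x − 9.07 = 0, giving x = 1.02 V (positive root), so V_GS = 2.15 V.
I_D = (V_DD − V_GS)/R = (10.2 − 2.15) / 12 = 0.671 mA.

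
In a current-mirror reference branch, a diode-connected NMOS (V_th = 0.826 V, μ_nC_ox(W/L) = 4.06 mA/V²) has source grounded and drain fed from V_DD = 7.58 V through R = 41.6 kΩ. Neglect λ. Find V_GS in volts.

V_GS = 1.10 V

With gate tied to drain, V_GS = V_DS ≥ V_GS − V_th, so the device is in saturation.
KCL at the drain: ½ k_n (V_GS − V_th)² = (V_DD − V_GS)/R.
Let x = V_GS − 0.826. Then 84.4 x² + x − 6.754 = 0, giving x = 0.277 V (positive root), so V_GS = 1.1 V.
I_D = (V_DD − V_GS)/R = (7.58 − 1.1) / 41.6 = 0.156 mA.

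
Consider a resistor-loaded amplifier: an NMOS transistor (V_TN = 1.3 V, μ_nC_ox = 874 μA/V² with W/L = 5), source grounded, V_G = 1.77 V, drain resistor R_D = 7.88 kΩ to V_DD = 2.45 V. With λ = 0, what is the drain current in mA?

V_GS = V_G = 1.77 V, so V_ov = 1.77 − 1.3 = 0.47 V.
k_n = μ_nC_ox · (W/L) = 4.37 mA/V².
Assume saturation: I_D = ½ k_n V_ov² = 0.5 × 4.37 × 0.47² = 0.483 mA, giving V_DS = V_DD − I_D R_D = 2.45 − 0.483 × 7.88 = -1.35 V.
But -1.35 V < V_ov = 0.47 V, so the device is actually in triode.
In triode I_D = k_n[V_ov V_DS − ½ V_DS²] and I_D = (V_DD − V_DS)/R_D. Equating: 17.2 V_DS² − 17.18 V_DS + 2.45 = 0, giving V_DS = 0.172 V (the root below V_ov).
I_D = (2.45 − 0.172) / 7.88 = 0.289 mA.

I_D = 0.289 mA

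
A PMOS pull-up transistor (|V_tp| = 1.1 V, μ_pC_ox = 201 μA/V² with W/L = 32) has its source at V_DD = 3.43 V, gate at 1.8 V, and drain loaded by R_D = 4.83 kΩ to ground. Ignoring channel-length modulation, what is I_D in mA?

I_D = 0.658 mA

V_SG = V_DD − V_G = 3.43 − 1.8 = 1.63 V, so V_ov = 1.63 − 1.1 = 0.53 V.
k_p = μ_pC_ox · (W/L) = 6.432 mA/V².
Assume saturation: I_D = ½ k_p V_ov² = 0.5 × 6.432 × 0.53² = 0.903 mA, giving V_SD = V_DD − I_D R_D = 3.43 − 0.903 × 4.83 = -0.933 V.
But -0.933 V < V_ov = 0.53 V, so the device is actually in triode.
In triode I_D = k_p[V_ov V_SD − ½ V_SD²] and I_D = (V_DD − V_SD)/R_D. Equating: 15.5 V_SD² − 17.47 V_SD + 3.43 = 0, giving V_SD = 0.254 V (the root below V_ov).
I_D = (3.43 − 0.254) / 4.83 = 0.658 mA.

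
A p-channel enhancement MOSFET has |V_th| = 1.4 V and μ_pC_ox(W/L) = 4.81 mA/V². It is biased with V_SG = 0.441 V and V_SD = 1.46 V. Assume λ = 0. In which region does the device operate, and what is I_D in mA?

V_SG = 0.441 V < |V_th| = 1.4 V, so the transistor is in cutoff.

Cutoff; I_D = 0 mA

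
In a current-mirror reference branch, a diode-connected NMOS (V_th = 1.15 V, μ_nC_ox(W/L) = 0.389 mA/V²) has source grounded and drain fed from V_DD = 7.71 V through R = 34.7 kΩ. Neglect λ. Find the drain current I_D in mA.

With gate tied to drain, V_GS = V_DS ≥ V_GS − V_th, so the device is in saturation.
KCL at the drain: ½ k_n (V_GS − V_th)² = (V_DD − V_GS)/R.
Let x = V_GS − 1.15. Then 6.75 x² + x − 6.56 = 0, giving x = 0.915 V (positive root), so V_GS = 2.06 V.
I_D = (V_DD − V_GS)/R = (7.71 − 2.06) / 34.7 = 0.163 mA.

I_D = 0.163 mA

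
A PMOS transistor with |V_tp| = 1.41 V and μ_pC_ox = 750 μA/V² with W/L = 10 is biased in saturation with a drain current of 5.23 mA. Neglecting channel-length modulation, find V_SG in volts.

V_SG = 2.59 V

k_p = μ_pC_ox · (W/L) = 7.5 mA/V².
In saturation I_D = ½ k_p (V_SG − |V_tp|)², so V_SG − |V_tp| = √(2 I_D / k_p) = √(2 × 5.23 / 7.5) = 1.18 V.
V_SG = 1.41 + 1.18 = 2.59 V.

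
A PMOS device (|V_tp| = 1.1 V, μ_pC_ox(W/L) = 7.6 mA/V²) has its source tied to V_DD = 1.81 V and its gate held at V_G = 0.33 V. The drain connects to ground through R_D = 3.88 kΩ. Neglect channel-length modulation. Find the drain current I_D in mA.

V_SG = V_DD − V_G = 1.81 − 0.33 = 1.48 V, so V_ov = 1.48 − 1.1 = 0.38 V.
Assume saturation: I_D = ½ k_p V_ov² = 0.5 × 7.6 × 0.38² = 0.549 mA, giving V_SD = V_DD − I_D R_D = 1.81 − 0.549 × 3.88 = -0.319 V.
But -0.319 V < V_ov = 0.38 V, so the device is actually in triode.
In triode I_D = k_p[V_ov V_SD − ½ V_SD²] and I_D = (V_DD − V_SD)/R_D. Equating: 14.7 V_SD² − 12.21 V_SD + 1.81 = 0, giving V_SD = 0.194 V (the root below V_ov).
I_D = (1.81 − 0.194) / 3.88 = 0.417 mA.

I_D = 0.417 mA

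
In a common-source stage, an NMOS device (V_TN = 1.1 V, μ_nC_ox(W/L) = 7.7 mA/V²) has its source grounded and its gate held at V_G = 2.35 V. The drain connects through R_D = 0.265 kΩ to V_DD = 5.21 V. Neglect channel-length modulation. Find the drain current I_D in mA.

I_D = 6.02 mA

V_GS = V_G = 2.35 V, so V_ov = 2.35 − 1.1 = 1.25 V.
Assume saturation: I_D = ½ k_n V_ov² = 0.5 × 7.7 × 1.25² = 6.02 mA, giving V_DS = V_DD − I_D R_D = 5.21 − 6.02 × 0.265 = 3.62 V.
V_DS = 3.62 V ≥ V_ov = 1.25 V, confirming saturation.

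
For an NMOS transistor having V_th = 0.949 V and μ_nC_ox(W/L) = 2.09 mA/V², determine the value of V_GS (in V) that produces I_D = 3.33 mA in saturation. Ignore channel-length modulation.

V_GS = 2.73 V

In saturation I_D = ½ k_n (V_GS − V_th)², so V_GS − V_th = √(2 I_D / k_n) = √(2 × 3.33 / 2.09) = 1.79 V.
V_GS = 0.949 + 1.79 = 2.73 V.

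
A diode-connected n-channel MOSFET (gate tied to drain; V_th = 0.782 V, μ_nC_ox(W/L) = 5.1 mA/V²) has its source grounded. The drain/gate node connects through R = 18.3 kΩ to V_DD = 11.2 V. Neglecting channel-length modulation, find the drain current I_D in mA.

I_D = 0.544 mA

With gate tied to drain, V_GS = V_DS ≥ V_GS − V_th, so the device is in saturation.
KCL at the drain: ½ k_n (V_GS − V_th)² = (V_DD − V_GS)/R.
Let x = V_GS − 0.782. Then 46.7 x² + x − 10.42 = 0, giving x = 0.462 V (positive root), so V_GS = 1.24 V.
I_D = (V_DD − V_GS)/R = (11.2 − 1.24) / 18.3 = 0.544 mA.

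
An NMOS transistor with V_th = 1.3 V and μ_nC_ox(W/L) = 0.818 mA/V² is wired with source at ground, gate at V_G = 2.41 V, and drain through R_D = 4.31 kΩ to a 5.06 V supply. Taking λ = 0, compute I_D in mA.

I_D = 0.504 mA

V_GS = V_G = 2.41 V, so V_ov = 2.41 − 1.3 = 1.11 V.
Assume saturation: I_D = ½ k_n V_ov² = 0.5 × 0.818 × 1.11² = 0.504 mA, giving V_DS = V_DD − I_D R_D = 5.06 − 0.504 × 4.31 = 2.89 V.
V_DS = 2.89 V ≥ V_ov = 1.11 V, confirming saturation.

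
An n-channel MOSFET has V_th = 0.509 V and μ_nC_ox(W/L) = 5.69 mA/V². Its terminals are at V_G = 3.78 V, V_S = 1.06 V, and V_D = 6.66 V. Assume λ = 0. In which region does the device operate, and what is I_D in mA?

V_GS = V_G − V_S = 3.78 − 1.06 = 2.72 V; V_DS = V_D − V_S = 6.66 − 1.06 = 5.6 V.
V_ov = V_GS − V_th = 2.72 − 0.509 = 2.21 V.
Since V_DS = 5.6 V ≥ V_ov = 2.21 V, the device is in saturation.
I_D = ½ k_n V_ov² = 0.5 × 5.69 × 2.21² = 13.9 mA.

Saturation; I_D = 13.9 mA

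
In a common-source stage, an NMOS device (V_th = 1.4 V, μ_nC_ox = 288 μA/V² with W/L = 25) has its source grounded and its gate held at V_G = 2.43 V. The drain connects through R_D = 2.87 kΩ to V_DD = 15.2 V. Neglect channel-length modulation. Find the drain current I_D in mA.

V_GS = V_G = 2.43 V, so V_ov = 2.43 − 1.4 = 1.03 V.
k_n = μ_nC_ox · (W/L) = 7.2 mA/V².
Assume saturation: I_D = ½ k_n V_ov² = 0.5 × 7.2 × 1.03² = 3.82 mA, giving V_DS = V_DD − I_D R_D = 15.2 − 3.82 × 2.87 = 4.24 V.
V_DS = 4.24 V ≥ V_ov = 1.03 V, confirming saturation.

I_D = 3.82 mA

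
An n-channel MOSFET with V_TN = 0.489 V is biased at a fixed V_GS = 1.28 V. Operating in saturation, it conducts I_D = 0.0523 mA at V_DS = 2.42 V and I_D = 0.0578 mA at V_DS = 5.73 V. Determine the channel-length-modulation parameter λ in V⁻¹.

With V_GS fixed, I_D ∝ (1 + λ V_DS) in saturation, so I_D2/I_D1 = (1 + λ V_DS2)/(1 + λ V_DS1).
0.0578/0.0523 = 1.105 = (1 + 5.73 λ)/(1 + 2.42 λ).
Solving: λ (I_D1 V_DS2 − I_D2 V_DS1) = I_D2 − I_D1, so λ = (0.0578 − 0.0523) / (0.0523 × 5.73 − 0.0578 × 2.42) = 0.0055 / 0.16 = 0.0344 V⁻¹.

λ = 0.0344 V⁻¹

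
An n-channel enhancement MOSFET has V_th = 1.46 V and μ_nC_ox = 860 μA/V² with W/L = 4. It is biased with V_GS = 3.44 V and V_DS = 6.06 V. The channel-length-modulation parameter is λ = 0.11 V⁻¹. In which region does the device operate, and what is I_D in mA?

Saturation; I_D = 11.2 mA

k_n = μ_nC_ox · (W/L) = 3.44 mA/V².
V_ov = V_GS − V_th = 3.44 − 1.46 = 1.98 V.
Since V_DS = 6.06 V ≥ V_ov = 1.98 V, the device is in saturation.
I_D = ½ k_n V_ov² (1 + λ V_DS) = 0.5 × 3.44 × 1.98² × (1 + 0.11 × 6.06) = 11.2 mA.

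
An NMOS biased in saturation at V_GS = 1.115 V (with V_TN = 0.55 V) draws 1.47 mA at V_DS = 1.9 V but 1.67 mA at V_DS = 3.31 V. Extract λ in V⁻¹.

λ = 0.118 V⁻¹

With V_GS fixed, I_D ∝ (1 + λ V_DS) in saturation, so I_D2/I_D1 = (1 + λ V_DS2)/(1 + λ V_DS1).
1.67/1.47 = 1.136 = (1 + 3.31 λ)/(1 + 1.9 λ).
Solving: λ (I_D1 V_DS2 − I_D2 V_DS1) = I_D2 − I_D1, so λ = (1.67 − 1.47) / (1.47 × 3.31 − 1.67 × 1.9) = 0.2 / 1.69 = 0.118 V⁻¹.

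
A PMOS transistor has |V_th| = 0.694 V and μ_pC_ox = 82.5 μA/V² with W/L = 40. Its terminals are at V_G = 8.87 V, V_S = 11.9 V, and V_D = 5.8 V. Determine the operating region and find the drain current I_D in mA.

Saturation; I_D = 9.00 mA

V_SG = V_S − V_G = 11.9 − 8.87 = 3.03 V; V_SD = V_S − V_D = 11.9 − 5.8 = 6.1 V.
k_p = μ_pC_ox · (W/L) = 3.3 mA/V².
V_ov = V_SG − |V_th| = 3.03 − 0.694 = 2.34 V.
Since V_SD = 6.1 V ≥ V_ov = 2.34 V, the device is in saturation.
I_D = ½ k_p V_ov² = 0.5 × 3.3 × 2.34² = 9 mA.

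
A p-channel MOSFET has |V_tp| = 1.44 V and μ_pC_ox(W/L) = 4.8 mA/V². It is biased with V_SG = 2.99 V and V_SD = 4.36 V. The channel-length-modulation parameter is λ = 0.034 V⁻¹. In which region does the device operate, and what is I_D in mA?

Saturation; I_D = 6.62 mA

V_ov = V_SG − |V_tp| = 2.99 − 1.44 = 1.55 V.
Since V_SD = 4.36 V ≥ V_ov = 1.55 V, the device is in saturation.
I_D = ½ k_p V_ov² (1 + λ V_SD) = 0.5 × 4.8 × 1.55² × (1 + 0.034 × 4.36) = 6.62 mA.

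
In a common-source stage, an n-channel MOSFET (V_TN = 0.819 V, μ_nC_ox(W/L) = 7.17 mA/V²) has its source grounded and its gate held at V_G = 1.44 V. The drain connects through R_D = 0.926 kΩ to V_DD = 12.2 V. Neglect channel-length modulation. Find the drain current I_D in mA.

I_D = 1.38 mA

V_GS = V_G = 1.44 V, so V_ov = 1.44 − 0.819 = 0.621 V.
Assume saturation: I_D = ½ k_n V_ov² = 0.5 × 7.17 × 0.621² = 1.38 mA, giving V_DS = V_DD − I_D R_D = 12.2 − 1.38 × 0.926 = 10.9 V.
V_DS = 10.9 V ≥ V_ov = 0.621 V, confirming saturation.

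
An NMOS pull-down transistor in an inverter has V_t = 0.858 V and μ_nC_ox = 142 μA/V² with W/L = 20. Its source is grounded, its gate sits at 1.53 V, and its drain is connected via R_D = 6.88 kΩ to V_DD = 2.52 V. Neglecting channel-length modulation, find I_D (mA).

V_GS = V_G = 1.53 V, so V_ov = 1.53 − 0.858 = 0.672 V.
k_n = μ_nC_ox · (W/L) = 2.84 mA/V².
Assume saturation: I_D = ½ k_n V_ov² = 0.5 × 2.84 × 0.672² = 0.641 mA, giving V_DS = V_DD − I_D R_D = 2.52 − 0.641 × 6.88 = -1.89 V.
But -1.89 V < V_ov = 0.672 V, so the device is actually in triode.
In triode I_D = k_n[V_ov V_DS − ½ V_DS²] and I_D = (V_DD − V_DS)/R_D. Equating: 9.77 V_DS² − 14.13 V_DS + 2.52 = 0, giving V_DS = 0.208 V (the root below V_ov).
I_D = (2.52 − 0.208) / 6.88 = 0.336 mA.

I_D = 0.336 mA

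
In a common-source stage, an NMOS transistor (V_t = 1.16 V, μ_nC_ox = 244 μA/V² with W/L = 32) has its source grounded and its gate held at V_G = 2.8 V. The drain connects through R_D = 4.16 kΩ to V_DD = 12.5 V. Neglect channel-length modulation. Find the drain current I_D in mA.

V_GS = V_G = 2.8 V, so V_ov = 2.8 − 1.16 = 1.64 V.
k_n = μ_nC_ox · (W/L) = 7.808 mA/V².
Assume saturation: I_D = ½ k_n V_ov² = 0.5 × 7.808 × 1.64² = 10.5 mA, giving V_DS = V_DD − I_D R_D = 12.5 − 10.5 × 4.16 = -31.2 V.
But -31.2 V < V_ov = 1.64 V, so the device is actually in triode.
In triode I_D = k_n[V_ov V_DS − ½ V_DS²] and I_D = (V_DD − V_DS)/R_D. Equating: 16.2 V_DS² − 54.27 V_DS + 12.5 = 0, giving V_DS = 0.249 V (the root below V_ov).
I_D = (12.5 − 0.249) / 4.16 = 2.94 mA.

I_D = 2.94 mA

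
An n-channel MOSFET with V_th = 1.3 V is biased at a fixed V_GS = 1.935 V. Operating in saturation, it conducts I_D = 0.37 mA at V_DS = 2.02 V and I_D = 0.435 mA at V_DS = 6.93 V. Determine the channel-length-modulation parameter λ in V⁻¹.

λ = 0.0386 V⁻¹

With V_GS fixed, I_D ∝ (1 + λ V_DS) in saturation, so I_D2/I_D1 = (1 + λ V_DS2)/(1 + λ V_DS1).
0.435/0.37 = 1.176 = (1 + 6.93 λ)/(1 + 2.02 λ).
Solving: λ (I_D1 V_DS2 − I_D2 V_DS1) = I_D2 − I_D1, so λ = (0.435 − 0.37) / (0.37 × 6.93 − 0.435 × 2.02) = 0.065 / 1.69 = 0.0386 V⁻¹.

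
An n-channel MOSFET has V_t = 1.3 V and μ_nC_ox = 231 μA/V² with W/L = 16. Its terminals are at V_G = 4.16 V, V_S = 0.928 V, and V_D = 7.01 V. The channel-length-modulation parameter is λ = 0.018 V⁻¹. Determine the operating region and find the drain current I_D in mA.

V_GS = V_G − V_S = 4.16 − 0.928 = 3.23 V; V_DS = V_D − V_S = 7.01 − 0.928 = 6.08 V.
k_n = μ_nC_ox · (W/L) = 3.696 mA/V².
V_ov = V_GS − V_t = 3.23 − 1.3 = 1.93 V.
Since V_DS = 6.08 V ≥ V_ov = 1.93 V, the device is in saturation.
I_D = ½ k_n V_ov² (1 + λ V_DS) = 0.5 × 3.696 × 1.93² × (1 + 0.018 × 6.08) = 7.65 mA.

Saturation; I_D = 7.65 mA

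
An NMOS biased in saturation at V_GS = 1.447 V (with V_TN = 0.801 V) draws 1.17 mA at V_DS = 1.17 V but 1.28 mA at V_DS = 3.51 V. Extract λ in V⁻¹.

With V_GS fixed, I_D ∝ (1 + λ V_DS) in saturation, so I_D2/I_D1 = (1 + λ V_DS2)/(1 + λ V_DS1).
1.28/1.17 = 1.094 = (1 + 3.51 λ)/(1 + 1.17 λ).
Solving: λ (I_D1 V_DS2 − I_D2 V_DS1) = I_D2 − I_D1, so λ = (1.28 − 1.17) / (1.17 × 3.51 − 1.28 × 1.17) = 0.11 / 2.61 = 0.0422 V⁻¹.

λ = 0.0422 V⁻¹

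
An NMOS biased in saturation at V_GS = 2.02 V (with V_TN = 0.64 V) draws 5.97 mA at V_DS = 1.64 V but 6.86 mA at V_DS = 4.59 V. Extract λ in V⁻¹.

With V_GS fixed, I_D ∝ (1 + λ V_DS) in saturation, so I_D2/I_D1 = (1 + λ V_DS2)/(1 + λ V_DS1).
6.86/5.97 = 1.149 = (1 + 4.59 λ)/(1 + 1.64 λ).
Solving: λ (I_D1 V_DS2 − I_D2 V_DS1) = I_D2 − I_D1, so λ = (6.86 − 5.97) / (5.97 × 4.59 − 6.86 × 1.64) = 0.89 / 16.2 = 0.0551 V⁻¹.

λ = 0.0551 V⁻¹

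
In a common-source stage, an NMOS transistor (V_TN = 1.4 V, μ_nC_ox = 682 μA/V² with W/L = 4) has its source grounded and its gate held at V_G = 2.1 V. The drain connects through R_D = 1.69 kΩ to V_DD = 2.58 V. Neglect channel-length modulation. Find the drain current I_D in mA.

V_GS = V_G = 2.1 V, so V_ov = 2.1 − 1.4 = 0.7 V.
k_n = μ_nC_ox · (W/L) = 2.728 mA/V².
Assume saturation: I_D = ½ k_n V_ov² = 0.5 × 2.728 × 0.7² = 0.668 mA, giving V_DS = V_DD − I_D R_D = 2.58 − 0.668 × 1.69 = 1.45 V.
V_DS = 1.45 V ≥ V_ov = 0.7 V, confirming saturation.

I_D = 0.668 mA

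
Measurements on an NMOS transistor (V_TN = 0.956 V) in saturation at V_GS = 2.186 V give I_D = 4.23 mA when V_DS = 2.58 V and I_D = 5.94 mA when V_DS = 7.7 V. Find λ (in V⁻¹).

λ = 0.0992 V⁻¹

With V_GS fixed, I_D ∝ (1 + λ V_DS) in saturation, so I_D2/I_D1 = (1 + λ V_DS2)/(1 + λ V_DS1).
5.94/4.23 = 1.404 = (1 + 7.7 λ)/(1 + 2.58 λ).
Solving: λ (I_D1 V_DS2 − I_D2 V_DS1) = I_D2 − I_D1, so λ = (5.94 − 4.23) / (4.23 × 7.7 − 5.94 × 2.58) = 1.71 / 17.2 = 0.0992 V⁻¹.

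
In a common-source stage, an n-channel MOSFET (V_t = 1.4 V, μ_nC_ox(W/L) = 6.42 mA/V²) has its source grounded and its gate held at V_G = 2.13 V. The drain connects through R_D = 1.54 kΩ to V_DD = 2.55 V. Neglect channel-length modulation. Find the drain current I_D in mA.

I_D = 1.39 mA

V_GS = V_G = 2.13 V, so V_ov = 2.13 − 1.4 = 0.73 V.
Assume saturation: I_D = ½ k_n V_ov² = 0.5 × 6.42 × 0.73² = 1.71 mA, giving V_DS = V_DD − I_D R_D = 2.55 − 1.71 × 1.54 = -0.0843 V.
But -0.0843 V < V_ov = 0.73 V, so the device is actually in triode.
In triode I_D = k_n[V_ov V_DS − ½ V_DS²] and I_D = (V_DD − V_DS)/R_D. Equating: 4.94 V_DS² − 8.217 V_DS + 2.55 = 0, giving V_DS = 0.413 V (the root below V_ov).
I_D = (2.55 − 0.413) / 1.54 = 1.39 mA.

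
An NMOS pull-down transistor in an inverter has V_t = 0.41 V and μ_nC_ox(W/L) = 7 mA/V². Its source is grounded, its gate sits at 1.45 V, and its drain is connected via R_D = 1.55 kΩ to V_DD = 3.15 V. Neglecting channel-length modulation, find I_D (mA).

V_GS = V_G = 1.45 V, so V_ov = 1.45 − 0.41 = 1.04 V.
Assume saturation: I_D = ½ k_n V_ov² = 0.5 × 7 × 1.04² = 3.79 mA, giving V_DS = V_DD − I_D R_D = 3.15 − 3.79 × 1.55 = -2.72 V.
But -2.72 V < V_ov = 1.04 V, so the device is actually in triode.
In triode I_D = k_n[V_ov V_DS − ½ V_DS²] and I_D = (V_DD − V_DS)/R_D. Equating: 5.42 V_DS² − 12.28 V_DS + 3.15 = 0, giving V_DS = 0.295 V (the root below V_ov).
I_D = (3.15 − 0.295) / 1.55 = 1.84 mA.

I_D = 1.84 mA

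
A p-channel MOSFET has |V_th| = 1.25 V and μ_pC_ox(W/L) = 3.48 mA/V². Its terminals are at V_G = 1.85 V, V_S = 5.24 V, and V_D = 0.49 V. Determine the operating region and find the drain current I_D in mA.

V_SG = V_S − V_G = 5.24 − 1.85 = 3.39 V; V_SD = V_S − V_D = 5.24 − 0.49 = 4.75 V.
V_ov = V_SG − |V_th| = 3.39 − 1.25 = 2.14 V.
Since V_SD = 4.75 V ≥ V_ov = 2.14 V, the device is in saturation.
I_D = ½ k_p V_ov² = 0.5 × 3.48 × 2.14² = 7.97 mA.

Saturation; I_D = 7.97 mA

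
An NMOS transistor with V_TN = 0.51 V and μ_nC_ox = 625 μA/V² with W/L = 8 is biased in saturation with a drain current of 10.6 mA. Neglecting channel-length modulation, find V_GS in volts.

V_GS = 2.57 V

k_n = μ_nC_ox · (W/L) = 5 mA/V².
In saturation I_D = ½ k_n (V_GS − V_TN)², so V_GS − V_TN = √(2 I_D / k_n) = √(2 × 10.6 / 5) = 2.06 V.
V_GS = 0.51 + 2.06 = 2.57 V.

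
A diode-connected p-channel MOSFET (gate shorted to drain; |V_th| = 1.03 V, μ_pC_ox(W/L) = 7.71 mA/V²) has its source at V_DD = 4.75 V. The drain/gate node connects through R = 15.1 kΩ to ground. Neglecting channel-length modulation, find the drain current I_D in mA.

With gate tied to drain, V_SG = V_SD ≥ V_SG − |V_th|, so the device is in saturation.
KCL at the drain: ½ k_p (V_SG − |V_th|)² = (V_DD − V_SG)/R.
Let x = V_SG − 1.03. Then 58.2 x² + x − 3.72 = 0, giving x = 0.244 V (positive root), so V_SG = 1.27 V.
I_D = (V_DD − V_SG)/R = (4.75 − 1.27) / 15.1 = 0.23 mA.

I_D = 0.230 mA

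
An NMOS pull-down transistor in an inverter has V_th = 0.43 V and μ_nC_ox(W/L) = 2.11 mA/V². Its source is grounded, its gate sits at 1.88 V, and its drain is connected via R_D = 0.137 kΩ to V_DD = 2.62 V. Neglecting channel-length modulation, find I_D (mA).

I_D = 2.22 mA

V_GS = V_G = 1.88 V, so V_ov = 1.88 − 0.43 = 1.45 V.
Assume saturation: I_D = ½ k_n V_ov² = 0.5 × 2.11 × 1.45² = 2.22 mA, giving V_DS = V_DD − I_D R_D = 2.62 − 2.22 × 0.137 = 2.32 V.
V_DS = 2.32 V ≥ V_ov = 1.45 V, confirming saturation.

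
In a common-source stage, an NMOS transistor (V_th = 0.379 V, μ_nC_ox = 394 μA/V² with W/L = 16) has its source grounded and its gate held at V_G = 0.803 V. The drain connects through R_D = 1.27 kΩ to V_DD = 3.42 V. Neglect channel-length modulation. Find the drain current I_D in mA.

V_GS = V_G = 0.803 V, so V_ov = 0.803 − 0.379 = 0.424 V.
k_n = μ_nC_ox · (W/L) = 6.304 mA/V².
Assume saturation: I_D = ½ k_n V_ov² = 0.5 × 6.304 × 0.424² = 0.567 mA, giving V_DS = V_DD − I_D R_D = 3.42 − 0.567 × 1.27 = 2.7 V.
V_DS = 2.7 V ≥ V_ov = 0.424 V, confirming saturation.

I_D = 0.567 mA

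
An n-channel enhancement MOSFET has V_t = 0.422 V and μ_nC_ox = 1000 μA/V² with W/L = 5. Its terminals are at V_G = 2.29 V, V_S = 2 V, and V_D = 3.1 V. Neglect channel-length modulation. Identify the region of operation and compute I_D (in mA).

V_GS = V_G − V_S = 2.29 − 2 = 0.29 V; V_DS = V_D − V_S = 3.1 − 2 = 1.1 V.
V_GS = 0.29 V < V_t = 0.422 V, so the transistor is in cutoff.

Cutoff; I_D = 0 mA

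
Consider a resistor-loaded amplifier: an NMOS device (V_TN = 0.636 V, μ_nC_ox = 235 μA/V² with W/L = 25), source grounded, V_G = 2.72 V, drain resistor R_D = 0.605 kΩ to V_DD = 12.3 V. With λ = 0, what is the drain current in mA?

I_D = 12.8 mA

V_GS = V_G = 2.72 V, so V_ov = 2.72 − 0.636 = 2.08 V.
k_n = μ_nC_ox · (W/L) = 5.875 mA/V².
Assume saturation: I_D = ½ k_n V_ov² = 0.5 × 5.875 × 2.08² = 12.8 mA, giving V_DS = V_DD − I_D R_D = 12.3 − 12.8 × 0.605 = 4.58 V.
V_DS = 4.58 V ≥ V_ov = 2.08 V, confirming saturation.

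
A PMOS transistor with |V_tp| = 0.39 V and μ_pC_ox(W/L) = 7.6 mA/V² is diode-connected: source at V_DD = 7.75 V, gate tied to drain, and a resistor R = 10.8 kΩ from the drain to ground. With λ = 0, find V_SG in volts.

With gate tied to drain, V_SG = V_SD ≥ V_SG − |V_tp|, so the device is in saturation.
KCL at the drain: ½ k_p (V_SG − |V_tp|)² = (V_DD − V_SG)/R.
Let x = V_SG − 0.39. Then 41 x² + x − 7.36 = 0, giving x = 0.411 V (positive root), so V_SG = 0.801 V.
I_D = (V_DD − V_SG)/R = (7.75 − 0.801) / 10.8 = 0.643 mA.

V_SG = 0.801 V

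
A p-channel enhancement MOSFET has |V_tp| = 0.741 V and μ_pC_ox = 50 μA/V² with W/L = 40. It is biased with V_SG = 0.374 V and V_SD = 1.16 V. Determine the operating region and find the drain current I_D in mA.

V_SG = 0.374 V < |V_tp| = 0.741 V, so the transistor is in cutoff.

Cutoff; I_D = 0 mA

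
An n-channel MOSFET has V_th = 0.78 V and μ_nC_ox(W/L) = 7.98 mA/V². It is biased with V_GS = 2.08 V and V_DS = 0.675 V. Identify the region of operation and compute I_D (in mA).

Triode; I_D = 5.18 mA

V_ov = V_GS − V_th = 2.08 − 0.78 = 1.3 V.
Since V_DS = 0.675 V < V_ov = 1.3 V, the device is in the triode region.
I_D = k_n [V_ov · V_DS − ½ V_DS²] = 7.98 × [1.3 × 0.675 − 0.5 × 0.675²] = 5.18 mA.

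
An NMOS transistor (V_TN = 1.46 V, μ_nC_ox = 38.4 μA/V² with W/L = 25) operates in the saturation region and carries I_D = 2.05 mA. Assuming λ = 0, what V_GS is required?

k_n = μ_nC_ox · (W/L) = 0.96 mA/V².
In saturation I_D = ½ k_n (V_GS − V_TN)², so V_GS − V_TN = √(2 I_D / k_n) = √(2 × 2.05 / 0.96) = 2.07 V.
V_GS = 1.46 + 2.07 = 3.53 V.

V_GS = 3.53 V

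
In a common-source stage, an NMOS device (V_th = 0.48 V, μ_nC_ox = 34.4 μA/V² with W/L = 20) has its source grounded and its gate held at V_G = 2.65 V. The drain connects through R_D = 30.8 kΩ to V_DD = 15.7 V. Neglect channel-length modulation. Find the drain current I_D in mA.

I_D = 0.498 mA

V_GS = V_G = 2.65 V, so V_ov = 2.65 − 0.48 = 2.17 V.
k_n = μ_nC_ox · (W/L) = 0.688 mA/V².
Assume saturation: I_D = ½ k_n V_ov² = 0.5 × 0.688 × 2.17² = 1.62 mA, giving V_DS = V_DD − I_D R_D = 15.7 − 1.62 × 30.8 = -34.2 V.
But -34.2 V < V_ov = 2.17 V, so the device is actually in triode.
In triode I_D = k_n[V_ov V_DS − ½ V_DS²] and I_D = (V_DD − V_DS)/R_D. Equating: 10.6 V_DS² − 46.98 V_DS + 15.7 = 0, giving V_DS = 0.364 V (the root below V_ov).
I_D = (15.7 − 0.364) / 30.8 = 0.498 mA.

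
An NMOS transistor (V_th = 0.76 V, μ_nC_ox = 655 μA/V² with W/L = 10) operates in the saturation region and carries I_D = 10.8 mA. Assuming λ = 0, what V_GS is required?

k_n = μ_nC_ox · (W/L) = 6.55 mA/V².
In saturation I_D = ½ k_n (V_GS − V_th)², so V_GS − V_th = √(2 I_D / k_n) = √(2 × 10.8 / 6.55) = 1.82 V.
V_GS = 0.76 + 1.82 = 2.58 V.

V_GS = 2.58 V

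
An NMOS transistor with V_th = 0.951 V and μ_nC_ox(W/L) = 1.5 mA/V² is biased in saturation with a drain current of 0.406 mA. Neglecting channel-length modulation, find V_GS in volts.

In saturation I_D = ½ k_n (V_GS − V_th)², so V_GS − V_th = √(2 I_D / k_n) = √(2 × 0.406 / 1.5) = 0.736 V.
V_GS = 0.951 + 0.736 = 1.69 V.

V_GS = 1.69 V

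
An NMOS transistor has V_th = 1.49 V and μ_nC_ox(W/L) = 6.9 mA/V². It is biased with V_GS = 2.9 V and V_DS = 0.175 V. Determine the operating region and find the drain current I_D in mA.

Triode; I_D = 1.60 mA

V_ov = V_GS − V_th = 2.9 − 1.49 = 1.41 V.
Since V_DS = 0.175 V < V_ov = 1.41 V, the device is in the triode region.
I_D = k_n [V_ov · V_DS − ½ V_DS²] = 6.9 × [1.41 × 0.175 − 0.5 × 0.175²] = 1.6 mA.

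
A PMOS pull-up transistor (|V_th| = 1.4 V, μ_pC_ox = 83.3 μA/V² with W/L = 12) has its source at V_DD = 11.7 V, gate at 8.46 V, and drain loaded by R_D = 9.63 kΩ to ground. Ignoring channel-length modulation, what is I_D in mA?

V_SG = V_DD − V_G = 11.7 − 8.46 = 3.24 V, so V_ov = 3.24 − 1.4 = 1.84 V.
k_p = μ_pC_ox · (W/L) = 0.9996 mA/V².
Assume saturation: I_D = ½ k_p V_ov² = 0.5 × 0.9996 × 1.84² = 1.69 mA, giving V_SD = V_DD − I_D R_D = 11.7 − 1.69 × 9.63 = -4.6 V.
But -4.6 V < V_ov = 1.84 V, so the device is actually in triode.
In triode I_D = k_p[V_ov V_SD − ½ V_SD²] and I_D = (V_DD − V_SD)/R_D. Equating: 4.81 V_SD² − 18.71 V_SD + 11.7 = 0, giving V_SD = 0.783 V (the root below V_ov).
I_D = (11.7 − 0.783) / 9.63 = 1.13 mA.

I_D = 1.13 mA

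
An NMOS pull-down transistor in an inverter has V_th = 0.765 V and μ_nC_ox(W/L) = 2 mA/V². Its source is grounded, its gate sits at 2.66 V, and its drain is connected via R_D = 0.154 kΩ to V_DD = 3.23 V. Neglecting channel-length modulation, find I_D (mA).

I_D = 3.59 mA

V_GS = V_G = 2.66 V, so V_ov = 2.66 − 0.765 = 1.9 V.
Assume saturation: I_D = ½ k_n V_ov² = 0.5 × 2 × 1.9² = 3.59 mA, giving V_DS = V_DD − I_D R_D = 3.23 − 3.59 × 0.154 = 2.68 V.
V_DS = 2.68 V ≥ V_ov = 1.9 V, confirming saturation.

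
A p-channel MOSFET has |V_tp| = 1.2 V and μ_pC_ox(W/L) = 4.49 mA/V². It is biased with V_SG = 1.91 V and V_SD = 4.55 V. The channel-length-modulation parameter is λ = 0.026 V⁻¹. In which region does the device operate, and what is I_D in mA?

V_ov = V_SG − |V_tp| = 1.91 − 1.2 = 0.71 V.
Since V_SD = 4.55 V ≥ V_ov = 0.71 V, the device is in saturation.
I_D = ½ k_p V_ov² (1 + λ V_SD) = 0.5 × 4.49 × 0.71² × (1 + 0.026 × 4.55) = 1.27 mA.

Saturation; I_D = 1.27 mA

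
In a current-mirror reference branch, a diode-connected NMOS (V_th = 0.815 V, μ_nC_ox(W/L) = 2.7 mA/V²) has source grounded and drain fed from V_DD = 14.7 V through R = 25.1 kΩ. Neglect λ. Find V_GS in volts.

V_GS = 1.44 V

With gate tied to drain, V_GS = V_DS ≥ V_GS − V_th, so the device is in saturation.
KCL at the drain: ½ k_n (V_GS − V_th)² = (V_DD − V_GS)/R.
Let x = V_GS − 0.815. Then 33.9 x² + x − 13.88 = 0, giving x = 0.626 V (positive root), so V_GS = 1.44 V.
I_D = (V_DD − V_GS)/R = (14.7 − 1.44) / 25.1 = 0.528 mA.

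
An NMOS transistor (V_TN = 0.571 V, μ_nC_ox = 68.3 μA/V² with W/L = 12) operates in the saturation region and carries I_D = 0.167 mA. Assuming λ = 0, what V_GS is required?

V_GS = 1.21 V

k_n = μ_nC_ox · (W/L) = 0.8196 mA/V².
In saturation I_D = ½ k_n (V_GS − V_TN)², so V_GS − V_TN = √(2 I_D / k_n) = √(2 × 0.167 / 0.8196) = 0.638 V.
V_GS = 0.571 + 0.638 = 1.21 V.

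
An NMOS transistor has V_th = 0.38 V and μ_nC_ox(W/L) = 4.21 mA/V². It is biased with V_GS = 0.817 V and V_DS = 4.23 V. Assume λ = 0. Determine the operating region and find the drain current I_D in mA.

V_ov = V_GS − V_th = 0.817 − 0.38 = 0.437 V.
Since V_DS = 4.23 V ≥ V_ov = 0.437 V, the device is in saturation.
I_D = ½ k_n V_ov² = 0.5 × 4.21 × 0.437² = 0.402 mA.

Saturation; I_D = 0.402 mA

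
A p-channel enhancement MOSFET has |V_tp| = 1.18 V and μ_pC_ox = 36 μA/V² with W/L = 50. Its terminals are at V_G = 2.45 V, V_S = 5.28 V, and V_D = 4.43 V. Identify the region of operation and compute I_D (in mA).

V_SG = V_S − V_G = 5.28 − 2.45 = 2.83 V; V_SD = V_S − V_D = 5.28 − 4.43 = 0.85 V.
k_p = μ_pC_ox · (W/L) = 1.8 mA/V².
V_ov = V_SG − |V_tp| = 2.83 − 1.18 = 1.65 V.
Since V_SD = 0.85 V < V_ov = 1.65 V, the device is in the triode region.
I_D = k_p [V_ov · V_SD − ½ V_SD²] = 1.8 × [1.65 × 0.85 − 0.5 × 0.85²] = 1.87 mA.

Triode; I_D = 1.87 mA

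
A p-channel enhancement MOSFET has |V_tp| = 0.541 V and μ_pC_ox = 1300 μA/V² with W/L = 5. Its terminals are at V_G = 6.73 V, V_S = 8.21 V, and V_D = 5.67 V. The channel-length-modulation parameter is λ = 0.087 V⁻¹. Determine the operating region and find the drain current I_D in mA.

V_SG = V_S − V_G = 8.21 − 6.73 = 1.48 V; V_SD = V_S − V_D = 8.21 − 5.67 = 2.54 V.
k_p = μ_pC_ox · (W/L) = 6.5 mA/V².
V_ov = V_SG − |V_tp| = 1.48 − 0.541 = 0.939 V.
Since V_SD = 2.54 V ≥ V_ov = 0.939 V, the device is in saturation.
I_D = ½ k_p V_ov² (1 + λ V_SD) = 0.5 × 6.5 × 0.939² × (1 + 0.087 × 2.54) = 3.5 mA.

Saturation; I_D = 3.50 mA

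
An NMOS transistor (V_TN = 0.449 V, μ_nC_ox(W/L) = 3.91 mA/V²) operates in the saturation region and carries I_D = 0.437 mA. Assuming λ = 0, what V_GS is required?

V_GS = 0.922 V

In saturation I_D = ½ k_n (V_GS − V_TN)², so V_GS − V_TN = √(2 I_D / k_n) = √(2 × 0.437 / 3.91) = 0.473 V.
V_GS = 0.449 + 0.473 = 0.922 V.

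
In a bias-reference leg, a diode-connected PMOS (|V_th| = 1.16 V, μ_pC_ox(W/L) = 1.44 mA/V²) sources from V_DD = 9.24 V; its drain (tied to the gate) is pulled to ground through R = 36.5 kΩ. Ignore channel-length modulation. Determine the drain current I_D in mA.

I_D = 0.207 mA

With gate tied to drain, V_SG = V_SD ≥ V_SG − |V_th|, so the device is in saturation.
KCL at the drain: ½ k_p (V_SG − |V_th|)² = (V_DD − V_SG)/R.
Let x = V_SG − 1.16. Then 26.3 x² + x − 8.08 = 0, giving x = 0.536 V (positive root), so V_SG = 1.7 V.
I_D = (V_DD − V_SG)/R = (9.24 − 1.7) / 36.5 = 0.207 mA.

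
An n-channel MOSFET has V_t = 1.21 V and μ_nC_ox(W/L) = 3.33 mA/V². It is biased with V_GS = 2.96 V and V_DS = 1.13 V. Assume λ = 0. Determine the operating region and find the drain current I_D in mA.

Triode; I_D = 4.46 mA

V_ov = V_GS − V_t = 2.96 − 1.21 = 1.75 V.
Since V_DS = 1.13 V < V_ov = 1.75 V, the device is in the triode region.
I_D = k_n [V_ov · V_DS − ½ V_DS²] = 3.33 × [1.75 × 1.13 − 0.5 × 1.13²] = 4.46 mA.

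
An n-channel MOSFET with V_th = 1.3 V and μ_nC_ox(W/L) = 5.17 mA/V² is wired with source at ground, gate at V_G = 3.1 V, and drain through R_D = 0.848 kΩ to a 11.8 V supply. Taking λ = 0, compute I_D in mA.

I_D = 8.38 mA

V_GS = V_G = 3.1 V, so V_ov = 3.1 − 1.3 = 1.8 V.
Assume saturation: I_D = ½ k_n V_ov² = 0.5 × 5.17 × 1.8² = 8.38 mA, giving V_DS = V_DD − I_D R_D = 11.8 − 8.38 × 0.848 = 4.7 V.
V_DS = 4.7 V ≥ V_ov = 1.8 V, confirming saturation.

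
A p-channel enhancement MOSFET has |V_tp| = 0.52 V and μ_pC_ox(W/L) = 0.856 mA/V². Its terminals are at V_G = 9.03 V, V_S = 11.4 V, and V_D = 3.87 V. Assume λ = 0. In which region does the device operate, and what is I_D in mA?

Saturation; I_D = 1.46 mA

V_SG = V_S − V_G = 11.4 − 9.03 = 2.37 V; V_SD = V_S − V_D = 11.4 − 3.87 = 7.53 V.
V_ov = V_SG − |V_tp| = 2.37 − 0.52 = 1.85 V.
Since V_SD = 7.53 V ≥ V_ov = 1.85 V, the device is in saturation.
I_D = ½ k_p V_ov² = 0.5 × 0.856 × 1.85² = 1.46 mA.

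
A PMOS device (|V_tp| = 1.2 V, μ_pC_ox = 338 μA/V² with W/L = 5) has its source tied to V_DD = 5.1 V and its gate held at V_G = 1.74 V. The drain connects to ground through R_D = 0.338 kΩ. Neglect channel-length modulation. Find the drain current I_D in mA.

I_D = 3.94 mA

V_SG = V_DD − V_G = 5.1 − 1.74 = 3.36 V, so V_ov = 3.36 − 1.2 = 2.16 V.
k_p = μ_pC_ox · (W/L) = 1.69 mA/V².
Assume saturation: I_D = ½ k_p V_ov² = 0.5 × 1.69 × 2.16² = 3.94 mA, giving V_SD = V_DD − I_D R_D = 5.1 − 3.94 × 0.338 = 3.77 V.
V_SD = 3.77 V ≥ V_ov = 2.16 V, confirming saturation.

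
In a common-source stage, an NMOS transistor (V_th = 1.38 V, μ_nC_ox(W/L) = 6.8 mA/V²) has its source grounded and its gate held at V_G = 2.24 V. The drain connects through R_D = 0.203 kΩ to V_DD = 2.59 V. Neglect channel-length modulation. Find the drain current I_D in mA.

I_D = 2.51 mA

V_GS = V_G = 2.24 V, so V_ov = 2.24 − 1.38 = 0.86 V.
Assume saturation: I_D = ½ k_n V_ov² = 0.5 × 6.8 × 0.86² = 2.51 mA, giving V_DS = V_DD − I_D R_D = 2.59 − 2.51 × 0.203 = 2.08 V.
V_DS = 2.08 V ≥ V_ov = 0.86 V, confirming saturation.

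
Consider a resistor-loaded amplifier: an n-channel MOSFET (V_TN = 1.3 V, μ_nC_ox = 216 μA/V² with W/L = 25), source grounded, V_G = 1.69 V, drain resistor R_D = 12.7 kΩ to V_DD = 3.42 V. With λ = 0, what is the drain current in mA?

V_GS = V_G = 1.69 V, so V_ov = 1.69 − 1.3 = 0.39 V.
k_n = μ_nC_ox · (W/L) = 5.4 mA/V².
Assume saturation: I_D = ½ k_n V_ov² = 0.5 × 5.4 × 0.39² = 0.411 mA, giving V_DS = V_DD − I_D R_D = 3.42 − 0.411 × 12.7 = -1.8 V.
But -1.8 V < V_ov = 0.39 V, so the device is actually in triode.
In triode I_D = k_n[V_ov V_DS − ½ V_DS²] and I_D = (V_DD − V_DS)/R_D. Equating: 34.3 V_DS² − 27.75 V_DS + 3.42 = 0, giving V_DS = 0.152 V (the root below V_ov).
I_D = (3.42 − 0.152) / 12.7 = 0.257 mA.

I_D = 0.257 mA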